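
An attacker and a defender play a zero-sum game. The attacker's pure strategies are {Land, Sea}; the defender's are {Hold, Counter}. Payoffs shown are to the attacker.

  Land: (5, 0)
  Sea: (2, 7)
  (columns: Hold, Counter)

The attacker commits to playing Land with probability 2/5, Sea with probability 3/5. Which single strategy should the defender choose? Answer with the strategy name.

Hold

If the defender plays Hold, the attacker's expected payoff is (2/5)·5 + (3/5)·2 = 16/5.
If the defender plays Counter, the attacker's expected payoff is (2/5)·0 + (3/5)·7 = 21/5.
The defender minimizes the attacker's payoff; the smallest is 16/5, so the best response is Hold.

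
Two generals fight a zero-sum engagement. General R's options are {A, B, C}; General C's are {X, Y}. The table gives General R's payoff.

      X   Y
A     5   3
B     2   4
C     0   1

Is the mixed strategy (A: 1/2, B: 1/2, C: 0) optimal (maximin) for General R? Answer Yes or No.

Against X this mix gives (1/2)·5 + (1/2)·2 = 7/2.
Against Y this mix gives (1/2)·3 + (1/2)·4 = 7/2.
All of General C's active replies (X, Y) yield 7/2, and no column does worse for General R. The mix makes General C indifferent and guarantees 7/2, so it is optimal.

Yes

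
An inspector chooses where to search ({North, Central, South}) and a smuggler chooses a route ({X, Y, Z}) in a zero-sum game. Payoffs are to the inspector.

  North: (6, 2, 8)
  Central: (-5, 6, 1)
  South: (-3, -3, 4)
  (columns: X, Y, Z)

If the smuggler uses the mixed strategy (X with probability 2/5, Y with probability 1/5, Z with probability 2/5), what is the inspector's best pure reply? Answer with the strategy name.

Expected payoff of North: (2/5)·6 + (1/5)·2 + (2/5)·8 = 6.
Expected payoff of Central: (2/5)·(-5) + (1/5)·6 + (2/5)·1 = -2/5.
Expected payoff of South: (2/5)·(-3) + (1/5)·(-3) + (2/5)·4 = -1/5.
The largest is 6, so the inspector's best response is North.

North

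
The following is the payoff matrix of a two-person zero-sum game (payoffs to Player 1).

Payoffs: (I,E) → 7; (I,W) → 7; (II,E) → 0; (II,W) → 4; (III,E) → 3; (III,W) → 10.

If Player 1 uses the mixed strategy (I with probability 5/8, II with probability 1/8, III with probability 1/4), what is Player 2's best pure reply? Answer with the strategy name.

E

If Player 2 plays E, Player 1's expected payoff is (5/8)·7 + (1/8)·0 + (1/4)·3 = 41/8.
If Player 2 plays W, Player 1's expected payoff is (5/8)·7 + (1/8)·4 + (1/4)·10 = 59/8.
Player 2 minimizes Player 1's payoff; the smallest is 41/8, so the best response is E.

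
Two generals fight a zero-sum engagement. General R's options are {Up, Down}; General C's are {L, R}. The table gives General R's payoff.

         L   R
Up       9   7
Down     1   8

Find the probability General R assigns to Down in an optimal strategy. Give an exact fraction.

Row minima: Up → 7, Down → 1; maximin = 7.
Column maxima: L → 9, R → 8; minimax = 8.
7 ≠ 8, so there is no saddle point; optimal play is mixed.
Let General R play Up with probability p. Expected payoff against L: 9p + 1(1−p) = 8p + 1; against R: 7p + 8(1−p) = −p + 8.
Setting these equal: 8p + 1 = −p + 8 ⇒ 9p = 7 ⇒ p = 7/9, and the value is (8)·(7/9) + 1 = 65/9.
For General C: with q = P(L), equating Up's and Down's payoffs gives 2q + 7 = −7q + 8 ⇒ q = 1/9.

2/9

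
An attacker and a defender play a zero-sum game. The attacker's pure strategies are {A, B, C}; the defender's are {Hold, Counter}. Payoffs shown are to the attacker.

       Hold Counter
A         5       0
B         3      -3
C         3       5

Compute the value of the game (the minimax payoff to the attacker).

25/7

Row minima: A → 0, B → -3, C → 3; maximin = 3.
Column maxima: Hold → 5, Counter → 5; minimax = 5.
3 ≠ 5, so there is no saddle point; optimal play is mixed.
B is strictly dominated by A, so the attacker never plays it.
On the remaining 2×2 (A, C vs Hold, Counter):
Let the attacker play A with probability p. Expected payoff against Hold: 5p + 3(1−p) = 2p + 3; against Counter: 0p + 5(1−p) = −5p + 5.
Setting these equal: 2p + 3 = −5p + 5 ⇒ 7p = 2 ⇒ p = 2/7, and the value is (2)·(2/7) + 3 = 25/7.
For the defender: with q = P(Hold), equating A's and C's payoffs gives 5q = −2q + 5 ⇒ q = 5/7.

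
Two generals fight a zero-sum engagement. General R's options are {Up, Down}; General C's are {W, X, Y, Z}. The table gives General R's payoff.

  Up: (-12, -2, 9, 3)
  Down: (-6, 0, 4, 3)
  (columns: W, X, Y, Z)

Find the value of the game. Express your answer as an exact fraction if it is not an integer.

Row minima: Up → -12, Down → -6; maximin = -6.
Column maxima: W → -6, X → 0, Y → 9, Z → 3; minimax = -6.
Since maximin = minimax = -6, there is a saddle point and the value is -6.

-6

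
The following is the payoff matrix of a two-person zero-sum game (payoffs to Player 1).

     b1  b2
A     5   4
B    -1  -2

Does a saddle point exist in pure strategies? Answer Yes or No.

Yes

Row minima: A → 4, B → -2; maximin = 4.
Column maxima: b1 → 5, b2 → 4; minimax = 4.
maximin = minimax = 4, so a saddle point exists.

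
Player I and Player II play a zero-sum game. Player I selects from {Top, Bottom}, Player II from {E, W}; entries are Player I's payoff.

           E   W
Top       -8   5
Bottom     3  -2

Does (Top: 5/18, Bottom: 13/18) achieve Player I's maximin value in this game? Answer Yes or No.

Against E this mix gives (5/18)·(-8) + (13/18)·3 = -1/18.
Against W this mix gives (5/18)·5 + (13/18)·(-2) = -1/18.
All of Player II's active replies (E, W) yield -1/18, and no column does worse for Player I. The mix makes Player II indifferent and guarantees -1/18, so it is optimal.

Yes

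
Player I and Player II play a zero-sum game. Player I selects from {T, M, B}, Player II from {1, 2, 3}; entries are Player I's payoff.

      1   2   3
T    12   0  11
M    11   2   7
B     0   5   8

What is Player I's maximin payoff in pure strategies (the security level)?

2

Row minima: T → 0, M → 2, B → 0.
The best of these is 2.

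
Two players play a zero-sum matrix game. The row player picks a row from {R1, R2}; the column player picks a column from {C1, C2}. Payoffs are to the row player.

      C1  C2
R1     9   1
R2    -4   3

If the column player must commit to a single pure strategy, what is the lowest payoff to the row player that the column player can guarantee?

3

Column maxima: C1 → 9, C2 → 3.
The smallest of these is 3.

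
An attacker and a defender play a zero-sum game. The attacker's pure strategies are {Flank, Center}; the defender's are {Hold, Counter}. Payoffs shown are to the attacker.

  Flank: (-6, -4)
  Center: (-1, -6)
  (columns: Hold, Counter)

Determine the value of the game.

Row minima: Flank → -6, Center → -6; maximin = -6.
Column maxima: Hold → -1, Counter → -4; minimax = -4.
-6 ≠ -4, so there is no saddle point; optimal play is mixed.
Let the attacker play Flank with probability p. Expected payoff against Hold: (-6)p + (-1)(1−p) = −5p − 1; against Counter: (-4)p + (-6)(1−p) = 2p − 6.
Setting these equal: −5p − 1 = 2p − 6 ⇒ −7p = -5 ⇒ p = 5/7, and the value is (-5)·(5/7) − 1 = -32/7.
For the defender: with q = P(Hold), equating Flank's and Center's payoffs gives −2q − 4 = 5q − 6 ⇒ q = 2/7.

-32/7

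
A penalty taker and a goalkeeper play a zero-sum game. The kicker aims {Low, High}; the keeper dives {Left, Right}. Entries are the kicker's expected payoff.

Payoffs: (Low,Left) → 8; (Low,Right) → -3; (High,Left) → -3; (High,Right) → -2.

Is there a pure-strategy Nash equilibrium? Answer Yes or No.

No

Row minima: Low → -3, High → -3; maximin = -3.
Column maxima: Left → 8, Right → -2; minimax = -2.
-3 ≠ -2, so no pure-strategy equilibrium exists.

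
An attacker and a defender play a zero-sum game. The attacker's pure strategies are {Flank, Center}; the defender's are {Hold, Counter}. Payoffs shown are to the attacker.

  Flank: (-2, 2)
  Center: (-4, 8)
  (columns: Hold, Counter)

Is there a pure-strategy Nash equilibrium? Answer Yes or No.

Row minima: Flank → -2, Center → -4; maximin = -2.
Column maxima: Hold → -2, Counter → 8; minimax = -2.
maximin = minimax = -2, so a saddle point exists.

Yes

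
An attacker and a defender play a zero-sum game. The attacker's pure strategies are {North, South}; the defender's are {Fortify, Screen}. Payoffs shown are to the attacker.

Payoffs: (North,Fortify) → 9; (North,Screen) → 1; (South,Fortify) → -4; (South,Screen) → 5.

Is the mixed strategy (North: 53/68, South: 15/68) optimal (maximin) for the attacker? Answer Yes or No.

Against Fortify this mix gives (53/68)·9 + (15/68)·(-4) = 417/68.
Against Screen this mix gives (53/68)·1 + (15/68)·5 = 32/17.
The defender will play Screen, holding the attacker to 32/17. Shifting weight toward the row that does better against Screen would raise this floor (the equalizing mix achieves 49/17 against both Screen and Fortify), so the proposed strategy is not optimal.

No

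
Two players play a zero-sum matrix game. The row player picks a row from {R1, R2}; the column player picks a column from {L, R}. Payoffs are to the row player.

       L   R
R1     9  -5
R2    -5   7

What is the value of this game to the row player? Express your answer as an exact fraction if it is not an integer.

Row minima: R1 → -5, R2 → -5; maximin = -5.
Column maxima: L → 9, R → 7; minimax = 7.
-5 ≠ 7, so there is no saddle point; optimal play is mixed.
Let the row player play R1 with probability p. Expected payoff against L: 9p + (-5)(1−p) = 14p − 5; against R: (-5)p + 7(1−p) = −12p + 7.
Setting these equal: 14p − 5 = −12p + 7 ⇒ 26p = 12 ⇒ p = 6/13, and the value is (14)·(6/13) − 5 = 19/13.
For the column player: with q = P(L), equating R1's and R2's payoffs gives 14q − 5 = −12q + 7 ⇒ q = 6/13.

19/13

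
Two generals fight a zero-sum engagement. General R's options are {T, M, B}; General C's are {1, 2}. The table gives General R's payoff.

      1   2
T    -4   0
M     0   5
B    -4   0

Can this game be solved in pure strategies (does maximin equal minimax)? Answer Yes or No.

Row minima: T → -4, M → 0, B → -4; maximin = 0.
Column maxima: 1 → 0, 2 → 5; minimax = 0.
maximin = minimax = 0, so a saddle point exists.

Yes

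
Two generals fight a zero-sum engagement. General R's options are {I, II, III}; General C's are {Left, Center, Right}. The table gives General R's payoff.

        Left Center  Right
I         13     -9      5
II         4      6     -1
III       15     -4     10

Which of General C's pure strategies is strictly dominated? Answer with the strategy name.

Left

Right holds General R's payoff strictly below Left in every row: 5 < 13, -1 < 4, 10 < 15.
So Left is strictly dominated for General C.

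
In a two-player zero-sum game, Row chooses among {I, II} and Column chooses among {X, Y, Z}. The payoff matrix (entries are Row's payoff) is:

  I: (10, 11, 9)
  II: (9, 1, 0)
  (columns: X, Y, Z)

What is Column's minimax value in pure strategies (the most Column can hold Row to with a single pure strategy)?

Column maxima: X → 10, Y → 11, Z → 9.
The smallest of these is 9.

9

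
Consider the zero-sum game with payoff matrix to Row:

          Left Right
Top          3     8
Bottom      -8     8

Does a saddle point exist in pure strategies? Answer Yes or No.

Yes

Row minima: Top → 3, Bottom → -8; maximin = 3.
Column maxima: Left → 3, Right → 8; minimax = 3.
maximin = minimax = 3, so a saddle point exists.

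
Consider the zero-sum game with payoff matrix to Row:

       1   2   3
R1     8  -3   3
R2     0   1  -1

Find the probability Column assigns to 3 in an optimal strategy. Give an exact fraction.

Row minima: R1 → -3, R2 → -1; maximin = -1.
Column maxima: 1 → 8, 2 → 1, 3 → 3; minimax = 1.
-1 ≠ 1, so there is no saddle point; optimal play is mixed.
1 is strictly dominated by 3 (it gives Row strictly more in every row), so Column never plays it.
On the remaining 2×2 (R1, R2 vs 2, 3):
Let Row play R1 with probability p. Expected payoff against 2: (-3)p + 1(1−p) = −4p + 1; against 3: 3p + (-1)(1−p) = 4p − 1.
Setting these equal: −4p + 1 = 4p − 1 ⇒ −8p = -2 ⇒ p = 1/4, and the value is (-4)·(1/4) + 1 = 0.
For Column: with q = P(2), equating R1's and R2's payoffs gives −6q + 3 = 2q − 1 ⇒ q = 1/2.

1/2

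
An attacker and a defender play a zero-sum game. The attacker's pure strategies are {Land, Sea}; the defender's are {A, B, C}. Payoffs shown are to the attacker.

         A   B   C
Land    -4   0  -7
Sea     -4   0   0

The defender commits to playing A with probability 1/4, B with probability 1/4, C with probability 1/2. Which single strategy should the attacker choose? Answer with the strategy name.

Expected payoff of Land: (1/4)·(-4) + (1/4)·0 + (1/2)·(-7) = -9/2.
Expected payoff of Sea: (1/4)·(-4) + (1/4)·0 + (1/2)·0 = -1.
The largest is -1, so the attacker's best response is Sea.

Sea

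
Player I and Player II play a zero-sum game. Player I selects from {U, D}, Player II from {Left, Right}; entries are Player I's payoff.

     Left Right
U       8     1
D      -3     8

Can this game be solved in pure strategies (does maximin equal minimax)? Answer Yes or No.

No

Row minima: U → 1, D → -3; maximin = 1.
Column maxima: Left → 8, Right → 8; minimax = 8.
1 ≠ 8, so no pure-strategy equilibrium exists.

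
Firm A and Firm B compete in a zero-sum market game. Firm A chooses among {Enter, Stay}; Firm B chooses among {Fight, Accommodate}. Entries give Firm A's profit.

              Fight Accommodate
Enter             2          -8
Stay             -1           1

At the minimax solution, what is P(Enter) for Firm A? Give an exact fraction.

1/6

Row minima: Enter → -8, Stay → -1; maximin = -1.
Column maxima: Fight → 2, Accommodate → 1; minimax = 1.
-1 ≠ 1, so there is no saddle point; optimal play is mixed.
Let Firm A play Enter with probability p. Expected payoff against Fight: 2p + (-1)(1−p) = 3p − 1; against Accommodate: (-8)p + 1(1−p) = −9p + 1.
Setting these equal: 3p − 1 = −9p + 1 ⇒ 12p = 2 ⇒ p = 1/6, and the value is (3)·(1/6) − 1 = -1/2.
For Firm B: with q = P(Fight), equating Enter's and Stay's payoffs gives 10q − 8 = −2q + 1 ⇒ q = 3/4.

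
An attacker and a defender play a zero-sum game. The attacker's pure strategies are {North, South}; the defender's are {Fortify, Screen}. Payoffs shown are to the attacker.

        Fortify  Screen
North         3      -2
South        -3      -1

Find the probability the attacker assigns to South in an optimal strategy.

Row minima: North → -2, South → -3; maximin = -2.
Column maxima: Fortify → 3, Screen → -1; minimax = -1.
-2 ≠ -1, so there is no saddle point; optimal play is mixed.
Let the attacker play North with probability p. Expected payoff against Fortify: 3p + (-3)(1−p) = 6p − 3; against Screen: (-2)p + (-1)(1−p) = −p − 1.
Setting these equal: 6p − 3 = −p − 1 ⇒ 7p = 2 ⇒ p = 2/7, and the value is (6)·(2/7) − 3 = -9/7.
For the defender: with q = P(Fortify), equating North's and South's payoffs gives 5q − 2 = −2q − 1 ⇒ q = 1/7.

5/7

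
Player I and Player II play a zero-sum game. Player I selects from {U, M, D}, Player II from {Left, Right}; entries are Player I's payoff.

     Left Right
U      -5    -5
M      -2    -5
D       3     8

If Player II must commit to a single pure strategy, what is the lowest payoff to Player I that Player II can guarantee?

Column maxima: Left → 3, Right → 8.
The smallest of these is 3.

3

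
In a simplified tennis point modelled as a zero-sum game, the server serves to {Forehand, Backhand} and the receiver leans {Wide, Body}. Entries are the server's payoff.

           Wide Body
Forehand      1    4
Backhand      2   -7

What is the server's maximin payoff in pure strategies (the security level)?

Row minima: Forehand → 1, Backhand → -7.
The best of these is 1.

1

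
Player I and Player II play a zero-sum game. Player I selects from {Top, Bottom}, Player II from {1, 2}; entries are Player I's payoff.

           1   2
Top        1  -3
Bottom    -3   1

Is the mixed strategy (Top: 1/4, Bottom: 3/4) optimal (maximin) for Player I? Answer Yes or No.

No

Against 1 this mix gives (1/4)·1 + (3/4)·(-3) = -2.
Against 2 this mix gives (1/4)·(-3) + (3/4)·1 = 0.
Player II will play 1, holding Player I to -2. Shifting weight toward the row that does better against 1 would raise this floor (the equalizing mix achieves -1 against both 1 and 2), so the proposed strategy is not optimal.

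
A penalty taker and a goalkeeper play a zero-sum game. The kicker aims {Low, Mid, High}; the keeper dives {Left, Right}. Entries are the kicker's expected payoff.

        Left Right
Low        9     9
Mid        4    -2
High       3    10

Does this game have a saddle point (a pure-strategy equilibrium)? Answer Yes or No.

Row minima: Low → 9, Mid → -2, High → 3; maximin = 9.
Column maxima: Left → 9, Right → 10; minimax = 9.
maximin = minimax = 9, so a saddle point exists.

Yes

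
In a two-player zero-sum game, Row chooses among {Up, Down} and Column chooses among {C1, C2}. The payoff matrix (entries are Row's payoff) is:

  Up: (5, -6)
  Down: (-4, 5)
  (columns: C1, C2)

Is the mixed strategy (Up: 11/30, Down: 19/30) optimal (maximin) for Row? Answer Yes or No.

No

Against C1 this mix gives (11/30)·5 + (19/30)·(-4) = -7/10.
Against C2 this mix gives (11/30)·(-6) + (19/30)·5 = 29/30.
Column will play C1, holding Row to -7/10. Shifting weight toward the row that does better against C1 would raise this floor (the equalizing mix achieves 1/20 against both C1 and C2), so the proposed strategy is not optimal.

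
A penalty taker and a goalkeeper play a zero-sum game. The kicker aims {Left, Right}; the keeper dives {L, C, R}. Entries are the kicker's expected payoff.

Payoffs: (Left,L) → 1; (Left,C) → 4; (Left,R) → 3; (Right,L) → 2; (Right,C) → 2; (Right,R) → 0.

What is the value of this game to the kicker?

Row minima: Left → 1, Right → 0; maximin = 1.
Column maxima: L → 2, C → 4, R → 3; minimax = 2.
1 ≠ 2, so there is no saddle point; optimal play is mixed.
C is strictly dominated by R (it gives the kicker strictly more in every row), so the keeper never plays it.
On the remaining 2×2 (Left, Right vs L, R):
Let the kicker play Left with probability p. Expected payoff against L: 1p + 2(1−p) = −p + 2; against R: 3p + 0(1−p) = 3p.
Setting these equal: −p + 2 = 3p ⇒ −4p = -2 ⇒ p = 1/2, and the value is (-1)·(1/2) + 2 = 3/2.
For the keeper: with q = P(L), equating Left's and Right's payoffs gives −2q + 3 = 2q ⇒ q = 3/4.

3/2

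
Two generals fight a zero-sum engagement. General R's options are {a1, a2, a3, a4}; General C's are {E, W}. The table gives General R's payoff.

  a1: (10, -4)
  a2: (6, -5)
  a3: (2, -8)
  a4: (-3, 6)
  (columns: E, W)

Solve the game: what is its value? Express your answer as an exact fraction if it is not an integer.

48/23

Row minima: a1 → -4, a2 → -5, a3 → -8, a4 → -3; maximin = -3.
Column maxima: E → 10, W → 6; minimax = 6.
-3 ≠ 6, so there is no saddle point; optimal play is mixed.
a2 is strictly dominated by a1, so General R never plays it.
a3 is strictly dominated by a1, so General R never plays it.
On the remaining 2×2 (a1, a4 vs E, W):
Let General R play a1 with probability p. Expected payoff against E: 10p + (-3)(1−p) = 13p − 3; against W: (-4)p + 6(1−p) = −10p + 6.
Setting these equal: 13p − 3 = −10p + 6 ⇒ 23p = 9 ⇒ p = 9/23, and the value is (13)·(9/23) − 3 = 48/23.
For General C: with q = P(E), equating a1's and a4's payoffs gives 14q − 4 = −9q + 6 ⇒ q = 10/23.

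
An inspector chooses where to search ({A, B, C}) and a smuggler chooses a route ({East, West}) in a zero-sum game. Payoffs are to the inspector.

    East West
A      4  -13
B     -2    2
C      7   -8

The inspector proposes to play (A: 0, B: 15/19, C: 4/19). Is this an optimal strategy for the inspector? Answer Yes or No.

Yes

Against East this mix gives (15/19)·(-2) + (4/19)·7 = -2/19.
Against West this mix gives (15/19)·2 + (4/19)·(-8) = -2/19.
All of the smuggler's active replies (East, West) yield -2/19, and no column does worse for the inspector. The mix makes the smuggler indifferent and guarantees -2/19, so it is optimal.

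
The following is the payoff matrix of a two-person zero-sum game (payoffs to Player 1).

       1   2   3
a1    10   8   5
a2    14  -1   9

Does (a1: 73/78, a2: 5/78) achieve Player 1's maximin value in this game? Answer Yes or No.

Against 1 this mix gives (73/78)·10 + (5/78)·14 = 400/39.
Against 2 this mix gives (73/78)·8 + (5/78)·(-1) = 193/26.
Against 3 this mix gives (73/78)·5 + (5/78)·9 = 205/39.
Player 2 will play 3, holding Player 1 to 205/39. Shifting weight toward the row that does better against 3 would raise this floor (the equalizing mix achieves 77/13 against both 3 and 2), so the proposed strategy is not optimal.

No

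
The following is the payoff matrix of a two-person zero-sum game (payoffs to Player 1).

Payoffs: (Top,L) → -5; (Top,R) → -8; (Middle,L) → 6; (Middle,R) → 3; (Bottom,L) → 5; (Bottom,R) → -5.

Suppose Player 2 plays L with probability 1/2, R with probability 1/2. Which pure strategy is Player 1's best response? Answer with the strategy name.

Middle

Expected payoff of Top: (1/2)·(-5) + (1/2)·(-8) = -13/2.
Expected payoff of Middle: (1/2)·6 + (1/2)·3 = 9/2.
Expected payoff of Bottom: (1/2)·5 + (1/2)·(-5) = 0.
The largest is 9/2, so Player 1's best response is Middle.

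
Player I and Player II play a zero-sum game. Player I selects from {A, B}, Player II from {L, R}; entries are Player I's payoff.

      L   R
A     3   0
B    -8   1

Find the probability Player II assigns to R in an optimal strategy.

Row minima: A → 0, B → -8; maximin = 0.
Column maxima: L → 3, R → 1; minimax = 1.
0 ≠ 1, so there is no saddle point; optimal play is mixed.
Let Player I play A with probability p. Expected payoff against L: 3p + (-8)(1−p) = 11p − 8; against R: 0p + 1(1−p) = −p + 1.
Setting these equal: 11p − 8 = −p + 1 ⇒ 12p = 9 ⇒ p = 3/4, and the value is (11)·(3/4) − 8 = 1/4.
For Player II: with q = P(L), equating A's and B's payoffs gives 3q = −9q + 1 ⇒ q = 1/12.

11/12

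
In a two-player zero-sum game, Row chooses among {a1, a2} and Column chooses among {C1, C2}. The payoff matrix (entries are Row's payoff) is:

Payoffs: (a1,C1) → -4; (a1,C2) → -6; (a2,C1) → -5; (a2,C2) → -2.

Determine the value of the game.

-22/5

Row minima: a1 → -6, a2 → -5; maximin = -5.
Column maxima: C1 → -4, C2 → -2; minimax = -4.
-5 ≠ -4, so there is no saddle point; optimal play is mixed.
Let Row play a1 with probability p. Expected payoff against C1: (-4)p + (-5)(1−p) = p − 5; against C2: (-6)p + (-2)(1−p) = −4p − 2.
Setting these equal: p − 5 = −4p − 2 ⇒ 5p = 3 ⇒ p = 3/5, and the value is (1)·(3/5) − 5 = -22/5.
For Column: with q = P(C1), equating a1's and a2's payoffs gives 2q − 6 = −3q − 2 ⇒ q = 4/5.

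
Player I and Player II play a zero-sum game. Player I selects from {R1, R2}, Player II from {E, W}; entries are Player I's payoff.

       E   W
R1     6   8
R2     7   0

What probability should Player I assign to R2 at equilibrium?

2/9

Row minima: R1 → 6, R2 → 0; maximin = 6.
Column maxima: E → 7, W → 8; minimax = 7.
6 ≠ 7, so there is no saddle point; optimal play is mixed.
Let Player I play R1 with probability p. Expected payoff against E: 6p + 7(1−p) = −p + 7; against W: 8p + 0(1−p) = 8p.
Setting these equal: −p + 7 = 8p ⇒ −9p = -7 ⇒ p = 7/9, and the value is (-1)·(7/9) + 7 = 56/9.
For Player II: with q = P(E), equating R1's and R2's payoffs gives −2q + 8 = 7q ⇒ q = 8/9.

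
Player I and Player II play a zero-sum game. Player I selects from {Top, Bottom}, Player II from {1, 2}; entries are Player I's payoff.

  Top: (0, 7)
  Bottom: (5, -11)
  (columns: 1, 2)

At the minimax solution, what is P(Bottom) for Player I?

7/23

Row minima: Top → 0, Bottom → -11; maximin = 0.
Column maxima: 1 → 5, 2 → 7; minimax = 5.
0 ≠ 5, so there is no saddle point; optimal play is mixed.
Let Player I play Top with probability p. Expected payoff against 1: 0p + 5(1−p) = −5p + 5; against 2: 7p + (-11)(1−p) = 18p − 11.
Setting these equal: −5p + 5 = 18p − 11 ⇒ −23p = -16 ⇒ p = 16/23, and the value is (-5)·(16/23) + 5 = 35/23.
For Player II: with q = P(1), equating Top's and Bottom's payoffs gives −7q + 7 = 16q − 11 ⇒ q = 18/23.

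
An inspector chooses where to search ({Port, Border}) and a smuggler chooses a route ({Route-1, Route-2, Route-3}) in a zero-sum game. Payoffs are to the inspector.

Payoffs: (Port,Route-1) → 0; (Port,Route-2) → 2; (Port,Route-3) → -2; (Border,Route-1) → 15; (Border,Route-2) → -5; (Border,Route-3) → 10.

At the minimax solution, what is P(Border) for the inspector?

Row minima: Port → -2, Border → -5; maximin = -2.
Column maxima: Route-1 → 15, Route-2 → 2, Route-3 → 10; minimax = 2.
-2 ≠ 2, so there is no saddle point; optimal play is mixed.
Route-1 is strictly dominated by Route-3 (it gives the inspector strictly more in every row), so the smuggler never plays it.
On the remaining 2×2 (Port, Border vs Route-2, Route-3):
Let the inspector play Port with probability p. Expected payoff against Route-2: 2p + (-5)(1−p) = 7p − 5; against Route-3: (-2)p + 10(1−p) = −12p + 10.
Setting these equal: 7p − 5 = −12p + 10 ⇒ 19p = 15 ⇒ p = 15/19, and the value is (7)·(15/19) − 5 = 10/19.
For the smuggler: with q = P(Route-2), equating Port's and Border's payoffs gives 4q − 2 = −15q + 10 ⇒ q = 12/19.

4/19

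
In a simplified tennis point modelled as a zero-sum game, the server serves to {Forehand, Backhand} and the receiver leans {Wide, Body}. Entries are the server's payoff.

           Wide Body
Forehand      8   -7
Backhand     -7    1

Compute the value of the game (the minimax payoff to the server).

-41/23

Row minima: Forehand → -7, Backhand → -7; maximin = -7.
Column maxima: Wide → 8, Body → 1; minimax = 1.
-7 ≠ 1, so there is no saddle point; optimal play is mixed.
Let the server play Forehand with probability p. Expected payoff against Wide: 8p + (-7)(1−p) = 15p − 7; against Body: (-7)p + 1(1−p) = −8p + 1.
Setting these equal: 15p − 7 = −8p + 1 ⇒ 23p = 8 ⇒ p = 8/23, and the value is (15)·(8/23) − 7 = -41/23.
For the receiver: with q = P(Wide), equating Forehand's and Backhand's payoffs gives 15q − 7 = −8q + 1 ⇒ q = 8/23.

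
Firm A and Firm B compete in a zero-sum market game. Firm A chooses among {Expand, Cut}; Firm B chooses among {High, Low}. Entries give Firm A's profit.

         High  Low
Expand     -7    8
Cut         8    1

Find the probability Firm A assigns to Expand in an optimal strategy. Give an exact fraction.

7/22

Row minima: Expand → -7, Cut → 1; maximin = 1.
Column maxima: High → 8, Low → 8; minimax = 8.
1 ≠ 8, so there is no saddle point; optimal play is mixed.
Let Firm A play Expand with probability p. Expected payoff against High: (-7)p + 8(1−p) = −15p + 8; against Low: 8p + 1(1−p) = 7p + 1.
Setting these equal: −15p + 8 = 7p + 1 ⇒ −22p = -7 ⇒ p = 7/22, and the value is (-15)·(7/22) + 8 = 71/22.
For Firm B: with q = P(High), equating Expand's and Cut's payoffs gives −15q + 8 = 7q + 1 ⇒ q = 7/22.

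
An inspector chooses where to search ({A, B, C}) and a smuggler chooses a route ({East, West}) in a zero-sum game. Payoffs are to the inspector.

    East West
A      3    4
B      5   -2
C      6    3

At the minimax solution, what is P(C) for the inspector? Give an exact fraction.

1/4

Row minima: A → 3, B → -2, C → 3; maximin = 3.
Column maxima: East → 6, West → 4; minimax = 4.
3 ≠ 4, so there is no saddle point; optimal play is mixed.
B is strictly dominated by C, so the inspector never plays it.
On the remaining 2×2 (A, C vs East, West):
Let the inspector play A with probability p. Expected payoff against East: 3p + 6(1−p) = −3p + 6; against West: 4p + 3(1−p) = p + 3.
Setting these equal: −3p + 6 = p + 3 ⇒ −4p = -3 ⇒ p = 3/4, and the value is (-3)·(3/4) + 6 = 15/4.
For the smuggler: with q = P(East), equating A's and C's payoffs gives −q + 4 = 3q + 3 ⇒ q = 1/4.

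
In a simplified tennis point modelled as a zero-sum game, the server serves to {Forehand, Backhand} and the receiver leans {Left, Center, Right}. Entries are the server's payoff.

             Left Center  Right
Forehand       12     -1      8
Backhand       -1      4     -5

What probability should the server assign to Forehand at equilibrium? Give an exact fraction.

1/2

Row minima: Forehand → -1, Backhand → -5; maximin = -1.
Column maxima: Left → 12, Center → 4, Right → 8; minimax = 4.
-1 ≠ 4, so there is no saddle point; optimal play is mixed.
Left is strictly dominated by Right (it gives the server strictly more in every row), so the receiver never plays it.
On the remaining 2×2 (Forehand, Backhand vs Center, Right):
Let the server play Forehand with probability p. Expected payoff against Center: (-1)p + 4(1−p) = −5p + 4; against Right: 8p + (-5)(1−p) = 13p − 5.
Setting these equal: −5p + 4 = 13p − 5 ⇒ −18p = -9 ⇒ p = 1/2, and the value is (-5)·(1/2) + 4 = 3/2.
For the receiver: with q = P(Center), equating Forehand's and Backhand's payoffs gives −9q + 8 = 9q − 5 ⇒ q = 13/18.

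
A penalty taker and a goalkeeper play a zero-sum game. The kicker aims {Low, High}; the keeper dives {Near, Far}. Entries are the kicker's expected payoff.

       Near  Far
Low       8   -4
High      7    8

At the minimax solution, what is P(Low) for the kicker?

Row minima: Low → -4, High → 7; maximin = 7.
Column maxima: Near → 8, Far → 8; minimax = 8.
7 ≠ 8, so there is no saddle point; optimal play is mixed.
Let the kicker play Low with probability p. Expected payoff against Near: 8p + 7(1−p) = p + 7; against Far: (-4)p + 8(1−p) = −12p + 8.
Setting these equal: p + 7 = −12p + 8 ⇒ 13p = 1 ⇒ p = 1/13, and the value is (1)·(1/13) + 7 = 92/13.
For the keeper: with q = P(Near), equating Low's and High's payoffs gives 12q − 4 = −q + 8 ⇒ q = 12/13.

1/13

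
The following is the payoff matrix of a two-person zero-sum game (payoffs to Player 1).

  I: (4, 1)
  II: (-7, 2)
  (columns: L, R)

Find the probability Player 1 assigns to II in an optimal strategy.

Row minima: I → 1, II → -7; maximin = 1.
Column maxima: L → 4, R → 2; minimax = 2.
1 ≠ 2, so there is no saddle point; optimal play is mixed.
Let Player 1 play I with probability p. Expected payoff against L: 4p + (-7)(1−p) = 11p − 7; against R: 1p + 2(1−p) = −p + 2.
Setting these equal: 11p − 7 = −p + 2 ⇒ 12p = 9 ⇒ p = 3/4, and the value is (11)·(3/4) − 7 = 5/4.
For Player 2: with q = P(L), equating I's and II's payoffs gives 3q + 1 = −9q + 2 ⇒ q = 1/12.

1/4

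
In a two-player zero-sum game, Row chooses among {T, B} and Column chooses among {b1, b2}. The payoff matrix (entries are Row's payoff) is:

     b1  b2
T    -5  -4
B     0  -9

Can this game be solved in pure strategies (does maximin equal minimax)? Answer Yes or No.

No

Row minima: T → -5, B → -9; maximin = -5.
Column maxima: b1 → 0, b2 → -4; minimax = -4.
-5 ≠ -4, so no pure-strategy equilibrium exists.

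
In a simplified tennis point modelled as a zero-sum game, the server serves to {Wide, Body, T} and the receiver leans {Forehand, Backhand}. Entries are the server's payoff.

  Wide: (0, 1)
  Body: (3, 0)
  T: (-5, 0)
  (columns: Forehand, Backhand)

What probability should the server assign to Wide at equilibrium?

Row minima: Wide → 0, Body → 0, T → -5; maximin = 0.
Column maxima: Forehand → 3, Backhand → 1; minimax = 1.
0 ≠ 1, so there is no saddle point; optimal play is mixed.
T is strictly dominated by Wide, so the server never plays it.
On the remaining 2×2 (Wide, Body vs Forehand, Backhand):
Let the server play Wide with probability p. Expected payoff against Forehand: 0p + 3(1−p) = −3p + 3; against Backhand: 1p + 0(1−p) = p.
Setting these equal: −3p + 3 = p ⇒ −4p = -3 ⇒ p = 3/4, and the value is (-3)·(3/4) + 3 = 3/4.
For the receiver: with q = P(Forehand), equating Wide's and Body's payoffs gives −q + 1 = 3q ⇒ q = 1/4.

3/4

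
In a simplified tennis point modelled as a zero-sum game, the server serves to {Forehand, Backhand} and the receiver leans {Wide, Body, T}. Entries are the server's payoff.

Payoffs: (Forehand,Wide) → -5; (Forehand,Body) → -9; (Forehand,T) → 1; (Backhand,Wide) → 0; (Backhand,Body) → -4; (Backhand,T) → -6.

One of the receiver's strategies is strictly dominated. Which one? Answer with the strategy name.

Wide

Body holds the server's payoff strictly below Wide in every row: -9 < -5, -4 < 0.
So Wide is strictly dominated for the receiver.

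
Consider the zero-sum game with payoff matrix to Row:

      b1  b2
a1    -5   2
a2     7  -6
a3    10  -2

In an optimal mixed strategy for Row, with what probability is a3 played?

7/19

Row minima: a1 → -5, a2 → -6, a3 → -2; maximin = -2.
Column maxima: b1 → 10, b2 → 2; minimax = 2.
-2 ≠ 2, so there is no saddle point; optimal play is mixed.
a2 is strictly dominated by a3, so Row never plays it.
On the remaining 2×2 (a1, a3 vs b1, b2):
Let Row play a1 with probability p. Expected payoff against b1: (-5)p + 10(1−p) = −15p + 10; against b2: 2p + (-2)(1−p) = 4p − 2.
Setting these equal: −15p + 10 = 4p − 2 ⇒ −19p = -12 ⇒ p = 12/19, and the value is (-15)·(12/19) + 10 = 10/19.
For Column: with q = P(b1), equating a1's and a3's payoffs gives −7q + 2 = 12q − 2 ⇒ q = 4/19.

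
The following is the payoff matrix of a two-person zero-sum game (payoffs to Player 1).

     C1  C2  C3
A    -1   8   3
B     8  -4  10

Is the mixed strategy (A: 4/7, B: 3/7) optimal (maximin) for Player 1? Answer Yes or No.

Yes

Against C1 this mix gives (4/7)·(-1) + (3/7)·8 = 20/7.
Against C2 this mix gives (4/7)·8 + (3/7)·(-4) = 20/7.
Against C3 this mix gives (4/7)·3 + (3/7)·10 = 6.
All of Player 2's active replies (C1, C2) yield 20/7, and no column does worse for Player 1. The mix makes Player 2 indifferent and guarantees 20/7, so it is optimal.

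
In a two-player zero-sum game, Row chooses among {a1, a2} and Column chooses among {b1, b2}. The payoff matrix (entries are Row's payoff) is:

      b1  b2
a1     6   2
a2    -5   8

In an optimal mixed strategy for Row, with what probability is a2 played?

4/17

Row minima: a1 → 2, a2 → -5; maximin = 2.
Column maxima: b1 → 6, b2 → 8; minimax = 6.
2 ≠ 6, so there is no saddle point; optimal play is mixed.
Let Row play a1 with probability p. Expected payoff against b1: 6p + (-5)(1−p) = 11p − 5; against b2: 2p + 8(1−p) = −6p + 8.
Setting these equal: 11p − 5 = −6p + 8 ⇒ 17p = 13 ⇒ p = 13/17, and the value is (11)·(13/17) − 5 = 58/17.
For Column: with q = P(b1), equating a1's and a2's payoffs gives 4q + 2 = −13q + 8 ⇒ q = 6/17.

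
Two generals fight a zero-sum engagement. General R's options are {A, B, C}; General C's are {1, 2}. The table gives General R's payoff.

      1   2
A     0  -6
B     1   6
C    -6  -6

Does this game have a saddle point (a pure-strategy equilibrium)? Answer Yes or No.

Row minima: A → -6, B → 1, C → -6; maximin = 1.
Column maxima: 1 → 1, 2 → 6; minimax = 1.
maximin = minimax = 1, so a saddle point exists.

Yes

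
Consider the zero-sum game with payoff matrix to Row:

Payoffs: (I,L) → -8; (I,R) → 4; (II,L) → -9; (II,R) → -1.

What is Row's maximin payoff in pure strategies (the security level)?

Row minima: I → -8, II → -9.
The best of these is -8.

-8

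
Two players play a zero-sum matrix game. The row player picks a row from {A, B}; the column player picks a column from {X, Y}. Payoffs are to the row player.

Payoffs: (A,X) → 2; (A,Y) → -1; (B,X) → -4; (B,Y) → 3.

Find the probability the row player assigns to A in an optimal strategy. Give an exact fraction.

Row minima: A → -1, B → -4; maximin = -1.
Column maxima: X → 2, Y → 3; minimax = 2.
-1 ≠ 2, so there is no saddle point; optimal play is mixed.
Let the row player play A with probability p. Expected payoff against X: 2p + (-4)(1−p) = 6p − 4; against Y: (-1)p + 3(1−p) = −4p + 3.
Setting these equal: 6p − 4 = −4p + 3 ⇒ 10p = 7 ⇒ p = 7/10, and the value is (6)·(7/10) − 4 = 1/5.
For the column player: with q = P(X), equating A's and B's payoffs gives 3q − 1 = −7q + 3 ⇒ q = 2/5.

7/10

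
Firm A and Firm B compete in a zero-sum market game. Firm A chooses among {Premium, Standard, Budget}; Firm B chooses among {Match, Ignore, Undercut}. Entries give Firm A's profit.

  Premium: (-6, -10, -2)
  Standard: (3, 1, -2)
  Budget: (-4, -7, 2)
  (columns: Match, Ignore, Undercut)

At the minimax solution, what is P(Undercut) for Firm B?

Row minima: Premium → -10, Standard → -2, Budget → -7; maximin = -2.
Column maxima: Match → 3, Ignore → 1, Undercut → 2; minimax = 1.
-2 ≠ 1, so there is no saddle point; optimal play is mixed.
Premium is strictly dominated by Budget, so Firm A never plays it.
Match is strictly dominated by Ignore (it gives Firm A strictly more in every row), so Firm B never plays it.
On the remaining 2×2 (Standard, Budget vs Ignore, Undercut):
Let Firm A play Standard with probability p. Expected payoff against Ignore: 1p + (-7)(1−p) = 8p − 7; against Undercut: (-2)p + 2(1−p) = −4p + 2.
Setting these equal: 8p − 7 = −4p + 2 ⇒ 12p = 9 ⇒ p = 3/4, and the value is (8)·(3/4) − 7 = -1.
For Firm B: with q = P(Ignore), equating Standard's and Budget's payoffs gives 3q − 2 = −9q + 2 ⇒ q = 1/3.

2/3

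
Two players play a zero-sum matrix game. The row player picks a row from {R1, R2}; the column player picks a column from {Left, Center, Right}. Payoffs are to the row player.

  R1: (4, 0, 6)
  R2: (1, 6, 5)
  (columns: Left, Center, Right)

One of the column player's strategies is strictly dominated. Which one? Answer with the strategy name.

Left holds the row player's payoff strictly below Right in every row: 4 < 6, 1 < 5.
So Right is strictly dominated for the column player.

Right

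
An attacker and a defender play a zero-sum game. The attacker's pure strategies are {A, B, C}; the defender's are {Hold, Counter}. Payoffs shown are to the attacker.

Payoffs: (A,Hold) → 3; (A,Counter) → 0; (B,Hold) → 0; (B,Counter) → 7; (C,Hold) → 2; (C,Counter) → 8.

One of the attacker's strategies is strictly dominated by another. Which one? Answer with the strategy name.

B

C gives a strictly higher payoff than B against every column: 2 > 0, 8 > 7.
So B is strictly dominated and the attacker never plays it.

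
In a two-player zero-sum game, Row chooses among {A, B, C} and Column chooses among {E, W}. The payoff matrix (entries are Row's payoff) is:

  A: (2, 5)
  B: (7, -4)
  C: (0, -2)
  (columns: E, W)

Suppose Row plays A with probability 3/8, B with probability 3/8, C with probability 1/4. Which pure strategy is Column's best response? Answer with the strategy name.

If Column plays E, Row's expected payoff is (3/8)·2 + (3/8)·7 + (1/4)·0 = 27/8.
If Column plays W, Row's expected payoff is (3/8)·5 + (3/8)·(-4) + (1/4)·(-2) = -1/8.
Column minimizes Row's payoff; the smallest is -1/8, so the best response is W.

W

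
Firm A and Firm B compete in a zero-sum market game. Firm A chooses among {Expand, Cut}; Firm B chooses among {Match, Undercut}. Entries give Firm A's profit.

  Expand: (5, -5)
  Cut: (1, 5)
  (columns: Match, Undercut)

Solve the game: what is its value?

Row minima: Expand → -5, Cut → 1; maximin = 1.
Column maxima: Match → 5, Undercut → 5; minimax = 5.
1 ≠ 5, so there is no saddle point; optimal play is mixed.
Let Firm A play Expand with probability p. Expected payoff against Match: 5p + 1(1−p) = 4p + 1; against Undercut: (-5)p + 5(1−p) = −10p + 5.
Setting these equal: 4p + 1 = −10p + 5 ⇒ 14p = 4 ⇒ p = 2/7, and the value is (4)·(2/7) + 1 = 15/7.
For Firm B: with q = P(Match), equating Expand's and Cut's payoffs gives 10q − 5 = −4q + 5 ⇒ q = 5/7.

15/7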